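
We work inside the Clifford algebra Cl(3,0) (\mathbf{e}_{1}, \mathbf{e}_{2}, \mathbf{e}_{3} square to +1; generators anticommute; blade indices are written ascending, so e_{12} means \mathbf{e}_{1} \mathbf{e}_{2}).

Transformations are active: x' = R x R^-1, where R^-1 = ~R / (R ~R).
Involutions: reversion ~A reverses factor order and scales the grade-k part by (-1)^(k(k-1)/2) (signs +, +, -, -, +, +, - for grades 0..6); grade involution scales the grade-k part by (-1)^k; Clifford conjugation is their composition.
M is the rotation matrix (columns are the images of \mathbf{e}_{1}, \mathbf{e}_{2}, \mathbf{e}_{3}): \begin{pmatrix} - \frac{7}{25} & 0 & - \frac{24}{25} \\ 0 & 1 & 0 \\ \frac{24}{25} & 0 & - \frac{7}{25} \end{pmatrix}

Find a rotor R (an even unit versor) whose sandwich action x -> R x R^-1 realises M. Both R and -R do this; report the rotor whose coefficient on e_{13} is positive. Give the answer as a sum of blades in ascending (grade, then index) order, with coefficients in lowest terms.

Method: write R = a + b12*e_{12} + b13*e_{13} + b23*e_{23} with a^2 + b12^2 + b13^2 + b23^2 = 1 (so R^-1 = ~R). Expanding the columns R e_j ~R gives tr M = 4a^2 - 1 and, from the antisymmetric part, M21 - M12 = -4a*b12, M13 - M31 = 4a*b13, M32 - M23 = -4a*b23.
Here tr M = \frac{11}{25}, so a^2 = (1 + tr M)/4 = \frac{9}{25} and a = ±\frac{3}{5}. Taking a = \frac{3}{5}: M21 - M12 = 0, M13 - M31 = -\frac{48}{25}, M32 - M23 = 0, giving b12 = 0, b13 = -\frac{4}{5}, b23 = 0, i.e. R = \frac{3}{5} - \frac{4}{5} e_{13}.
Its e_{13} coefficient is negative, so report the other preimage -R.
Answer: -\frac{3}{5} + \frac{4}{5} e_{13}. Recall the cover is two-to-one: with M of trace \frac{11}{25}, both preimages act alike, and the stated e_{13} sign chooses the sheet.


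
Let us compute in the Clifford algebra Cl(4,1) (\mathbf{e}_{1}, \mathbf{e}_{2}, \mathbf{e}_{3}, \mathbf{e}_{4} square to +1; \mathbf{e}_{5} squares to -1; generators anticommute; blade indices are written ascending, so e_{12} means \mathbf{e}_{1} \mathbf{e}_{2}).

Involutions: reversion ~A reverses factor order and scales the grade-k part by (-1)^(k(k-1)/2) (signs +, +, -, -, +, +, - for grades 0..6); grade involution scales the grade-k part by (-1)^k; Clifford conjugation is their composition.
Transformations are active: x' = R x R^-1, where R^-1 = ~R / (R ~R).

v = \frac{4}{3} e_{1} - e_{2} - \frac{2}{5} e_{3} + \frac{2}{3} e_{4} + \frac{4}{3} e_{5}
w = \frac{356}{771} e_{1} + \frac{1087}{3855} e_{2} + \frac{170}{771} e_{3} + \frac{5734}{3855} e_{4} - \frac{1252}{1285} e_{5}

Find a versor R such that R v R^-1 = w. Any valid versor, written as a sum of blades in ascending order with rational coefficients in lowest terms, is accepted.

Sketch: the shared square \frac{361}{225} makes R = v + w = \frac{1384}{771} e_{1} - \frac{2768}{3855} e_{2} - \frac{692}{3855} e_{3} + \frac{2768}{1285} e_{4} + \frac{1384}{3855} e_{5} the natural versor; its sandwich fixes that direction, negates (v - w)/2, and sends v to w.
Answer: \frac{1384}{771} e_{1} - \frac{2768}{3855} e_{2} - \frac{692}{3855} e_{3} + \frac{2768}{1285} e_{4} + \frac{1384}{3855} e_{5}


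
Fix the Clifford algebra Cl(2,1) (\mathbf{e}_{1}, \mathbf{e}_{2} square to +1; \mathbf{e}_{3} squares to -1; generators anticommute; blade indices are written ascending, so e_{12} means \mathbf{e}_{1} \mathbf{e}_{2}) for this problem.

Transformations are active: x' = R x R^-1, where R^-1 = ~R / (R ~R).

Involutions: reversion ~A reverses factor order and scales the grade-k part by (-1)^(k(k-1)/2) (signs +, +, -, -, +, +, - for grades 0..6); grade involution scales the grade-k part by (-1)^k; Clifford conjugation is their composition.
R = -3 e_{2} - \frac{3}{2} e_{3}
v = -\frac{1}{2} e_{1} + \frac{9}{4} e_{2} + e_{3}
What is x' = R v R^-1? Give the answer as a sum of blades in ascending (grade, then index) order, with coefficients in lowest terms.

~R = -3 e_{2} - \frac{3}{2} e_{3}, and R ~R = \frac{27}{4}, so R^-1 = ~R / (\frac{27}{4}).
R v = -\frac{21}{4} - \frac{3}{2} e_{12} - \frac{3}{4} e_{13} + \frac{3}{8} e_{23}
Answer: \frac{1}{2} e_{1} + \frac{29}{12} e_{2} + \frac{4}{3} e_{3}


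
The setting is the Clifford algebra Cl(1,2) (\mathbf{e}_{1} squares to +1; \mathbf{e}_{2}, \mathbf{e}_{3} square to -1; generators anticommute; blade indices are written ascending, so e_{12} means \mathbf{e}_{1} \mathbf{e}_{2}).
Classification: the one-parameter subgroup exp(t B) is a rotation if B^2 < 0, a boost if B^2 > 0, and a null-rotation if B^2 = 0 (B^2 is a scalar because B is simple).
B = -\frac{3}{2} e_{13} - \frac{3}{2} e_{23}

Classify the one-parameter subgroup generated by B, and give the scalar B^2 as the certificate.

B^2 term by term: the squares give (-\frac{3}{2})^2*(e_{13})^2 + (-\frac{3}{2})^2*(e_{23})^2 = \frac{9}{4}*(+1) + \frac{9}{4}*(-1) = 0 (each basis 2-blade squares to minus the product of its generators' squares); cross terms between blades sharing an index anticommute and cancel. So B^2 = 0.
Answer: null-rotation, certificate B^2 = 0. The scalar 0 is the complete invariant here: its sign names the subgroup type.


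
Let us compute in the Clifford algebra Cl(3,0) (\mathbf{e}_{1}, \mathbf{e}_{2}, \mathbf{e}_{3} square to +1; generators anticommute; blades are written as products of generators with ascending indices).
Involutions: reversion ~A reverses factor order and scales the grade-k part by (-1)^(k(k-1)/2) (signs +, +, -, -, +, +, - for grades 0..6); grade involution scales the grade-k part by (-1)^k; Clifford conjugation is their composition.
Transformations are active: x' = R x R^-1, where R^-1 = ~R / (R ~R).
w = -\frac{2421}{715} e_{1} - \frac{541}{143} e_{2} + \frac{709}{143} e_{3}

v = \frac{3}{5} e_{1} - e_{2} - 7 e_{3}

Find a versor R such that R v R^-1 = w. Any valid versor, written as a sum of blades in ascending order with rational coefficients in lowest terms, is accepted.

Take R = v + w = -\frac{1992}{715} e_{1} - \frac{684}{143} e_{2} - \frac{292}{143} e_{3}. Because q(v) = q(w) = \frac{1259}{25}, conjugation by R sends v exactly to w.
Answer: -\frac{1992}{715} e_{1} - \frac{684}{143} e_{2} - \frac{292}{143} e_{3}


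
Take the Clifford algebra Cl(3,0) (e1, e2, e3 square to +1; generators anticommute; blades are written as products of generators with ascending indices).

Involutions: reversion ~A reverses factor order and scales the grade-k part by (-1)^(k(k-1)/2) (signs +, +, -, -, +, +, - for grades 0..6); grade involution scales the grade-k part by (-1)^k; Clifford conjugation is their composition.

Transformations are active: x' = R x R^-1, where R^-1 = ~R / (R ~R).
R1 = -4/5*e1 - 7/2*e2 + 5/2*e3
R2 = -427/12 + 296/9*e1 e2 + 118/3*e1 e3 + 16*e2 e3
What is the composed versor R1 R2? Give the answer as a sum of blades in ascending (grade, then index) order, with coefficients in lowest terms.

Distribute over the terms of R1 (each basis-blade product reordered to ascending indices, repeated generators contracted through their squares):
(-4/5*e1) R2 = 427/15*e1 - 1184/45*e2 - 472/15*e3 - 64/5*e1 e2 e3
(-7/2*e2) R2 = 1036/9*e1 + 2989/24*e2 - 56*e3 + 413/3*e1 e2 e3
(5/2*e3) R2 = -295/3*e1 - 40*e2 - 2135/24*e3 + 740/9*e1 e2 e3
Summing the partial products and collecting blades:
Answer: 2036/45*e1 + 20963/360*e2 - 7057/40*e3 + 9319/45*e1 e2 e3


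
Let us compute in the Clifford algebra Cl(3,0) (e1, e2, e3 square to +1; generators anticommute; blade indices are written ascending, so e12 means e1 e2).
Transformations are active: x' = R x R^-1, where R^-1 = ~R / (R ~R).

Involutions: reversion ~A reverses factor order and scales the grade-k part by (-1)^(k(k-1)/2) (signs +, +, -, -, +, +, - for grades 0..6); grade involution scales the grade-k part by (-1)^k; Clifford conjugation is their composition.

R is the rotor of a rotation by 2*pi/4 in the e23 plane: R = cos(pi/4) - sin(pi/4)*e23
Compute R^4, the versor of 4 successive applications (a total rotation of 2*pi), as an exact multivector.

Half-angle bookkeeping: 4 applications in e23 add up to rotor phase 4*pi/4 = pi, so R^4 = cos(pi) - sin(pi)*e23.
cos(pi) = -1 and sin(pi) = 0, so R^4 = -1. The total rotation 2*pi is 1 full turn, so every vector returns to itself, yet the rotor is -1, on the OTHER sheet of the double cover (an odd number of 2*pi turns).
Answer: -1


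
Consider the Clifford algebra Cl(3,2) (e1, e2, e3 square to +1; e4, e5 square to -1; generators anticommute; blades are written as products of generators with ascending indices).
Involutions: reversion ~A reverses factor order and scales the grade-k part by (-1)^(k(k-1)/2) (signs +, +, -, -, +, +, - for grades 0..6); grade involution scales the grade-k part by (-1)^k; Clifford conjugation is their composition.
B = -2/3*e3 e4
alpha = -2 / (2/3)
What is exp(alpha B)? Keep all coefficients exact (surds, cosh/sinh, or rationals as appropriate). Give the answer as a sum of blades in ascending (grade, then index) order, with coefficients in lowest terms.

B^2 = (-2/3)^2*(e3 e4)^2 = 4/9*(+1) = 4/9 (a basis 2-blade squares to minus the product of its generators' squares).
B^2 = 4/9 — hyperbolic case — the even/odd split gives cosh and sinh: l = 2/3, alpha*l = -2, so exp(alpha B) = cosh(-2) + (sinh(-2)/(2/3))*B = cosh(2) + (-3*sinh(2)/2)*B.
Answer: cosh(2) + sinh(2)*e3 e4


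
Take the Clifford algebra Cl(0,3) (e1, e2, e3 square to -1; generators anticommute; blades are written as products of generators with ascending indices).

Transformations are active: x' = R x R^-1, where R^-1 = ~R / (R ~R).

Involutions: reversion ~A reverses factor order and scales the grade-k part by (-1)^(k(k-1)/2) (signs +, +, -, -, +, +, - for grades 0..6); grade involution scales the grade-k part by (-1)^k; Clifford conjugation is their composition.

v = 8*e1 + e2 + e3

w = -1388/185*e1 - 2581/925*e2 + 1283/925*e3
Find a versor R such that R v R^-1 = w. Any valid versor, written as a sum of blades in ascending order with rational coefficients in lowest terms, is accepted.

Sketch: the shared square -66 makes R = v + w = 92/185*e1 - 1656/925*e2 + 2208/925*e3 the natural versor; its sandwich fixes that direction, negates (v - w)/2, and sends v to w.
Answer: 92/185*e1 - 1656/925*e2 + 2208/925*e3


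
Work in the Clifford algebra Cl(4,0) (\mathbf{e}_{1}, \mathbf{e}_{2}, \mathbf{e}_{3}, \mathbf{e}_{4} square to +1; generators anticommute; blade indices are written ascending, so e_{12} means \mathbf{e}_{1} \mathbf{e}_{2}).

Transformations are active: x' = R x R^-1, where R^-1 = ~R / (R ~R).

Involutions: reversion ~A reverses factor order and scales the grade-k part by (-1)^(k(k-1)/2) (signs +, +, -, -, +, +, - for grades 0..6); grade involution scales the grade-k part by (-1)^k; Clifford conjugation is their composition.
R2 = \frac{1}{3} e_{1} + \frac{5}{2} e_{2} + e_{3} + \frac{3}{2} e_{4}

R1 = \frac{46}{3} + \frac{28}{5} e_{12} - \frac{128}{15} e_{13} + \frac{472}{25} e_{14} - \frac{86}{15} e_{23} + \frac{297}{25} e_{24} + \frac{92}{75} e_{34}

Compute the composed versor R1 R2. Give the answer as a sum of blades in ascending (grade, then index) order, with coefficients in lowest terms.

Distribute over the terms of R2 (each basis-blade product reordered to ascending indices, repeated generators contracted through their squares):
R1 (\frac{1}{3} e_{1}) = \frac{46}{9} e_{1} - \frac{28}{15} e_{2} + \frac{128}{45} e_{3} - \frac{472}{75} e_{4} - \frac{86}{45} e_{123} + \frac{99}{25} e_{124} + \frac{92}{225} e_{134}
R1 (\frac{5}{2} e_{2}) = 14 e_{1} + \frac{115}{3} e_{2} + \frac{43}{3} e_{3} - \frac{297}{10} e_{4} + \frac{64}{3} e_{123} - \frac{236}{5} e_{124} + \frac{46}{15} e_{234}
R1 (e_{3}) = -\frac{128}{15} e_{1} - \frac{86}{15} e_{2} + \frac{46}{3} e_{3} - \frac{92}{75} e_{4} + \frac{28}{5} e_{123} - \frac{472}{25} e_{134} - \frac{297}{25} e_{234}
R1 (\frac{3}{2} e_{4}) = \frac{708}{25} e_{1} + \frac{891}{50} e_{2} + \frac{46}{25} e_{3} + 23 e_{4} + \frac{42}{5} e_{124} - \frac{64}{5} e_{134} - \frac{43}{5} e_{234}
Summing the partial products and collecting blades:
Answer: \frac{8752}{225} e_{1} + \frac{7283}{150} e_{2} + \frac{7729}{225} e_{3} - \frac{711}{50} e_{4} + \frac{1126}{45} e_{123} - \frac{871}{25} e_{124} - \frac{7036}{225} e_{134} - \frac{1306}{75} e_{234}


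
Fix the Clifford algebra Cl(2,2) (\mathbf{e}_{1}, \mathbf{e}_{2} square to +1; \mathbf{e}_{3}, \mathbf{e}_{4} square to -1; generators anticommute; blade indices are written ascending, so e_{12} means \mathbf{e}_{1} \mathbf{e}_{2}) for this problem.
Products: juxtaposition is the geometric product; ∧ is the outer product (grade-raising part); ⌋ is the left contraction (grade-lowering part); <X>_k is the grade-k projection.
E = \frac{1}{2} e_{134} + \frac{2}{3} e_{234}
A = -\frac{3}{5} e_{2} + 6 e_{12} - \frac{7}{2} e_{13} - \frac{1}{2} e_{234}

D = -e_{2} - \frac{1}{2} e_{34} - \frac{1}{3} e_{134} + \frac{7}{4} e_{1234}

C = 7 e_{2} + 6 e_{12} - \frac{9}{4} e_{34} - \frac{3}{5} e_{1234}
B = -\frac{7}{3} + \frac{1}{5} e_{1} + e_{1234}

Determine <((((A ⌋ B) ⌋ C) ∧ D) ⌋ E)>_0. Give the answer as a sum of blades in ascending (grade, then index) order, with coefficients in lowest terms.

step 1: -\frac{1}{2} e_{1} + \frac{7}{2} e_{24} - 6 e_{34} + \frac{3}{5} e_{134}
step 2: -\frac{27}{2} - \frac{66}{25} e_{2} - \frac{18}{5} e_{12} + \frac{21}{10} e_{13} + \frac{3}{10} e_{234}
step 3: \frac{27}{2} e_{2} + \frac{27}{4} e_{34} + \frac{21}{10} e_{123} + \frac{9}{2} e_{134} + \frac{33}{25} e_{234} - \frac{4541}{200} e_{1234}
step 4: -\frac{313}{100} - \frac{27}{8} e_{1} - \frac{9}{2} e_{2} + 9 e_{34}
step 5: -\frac{313}{100}
Answer: -\frac{313}{100}


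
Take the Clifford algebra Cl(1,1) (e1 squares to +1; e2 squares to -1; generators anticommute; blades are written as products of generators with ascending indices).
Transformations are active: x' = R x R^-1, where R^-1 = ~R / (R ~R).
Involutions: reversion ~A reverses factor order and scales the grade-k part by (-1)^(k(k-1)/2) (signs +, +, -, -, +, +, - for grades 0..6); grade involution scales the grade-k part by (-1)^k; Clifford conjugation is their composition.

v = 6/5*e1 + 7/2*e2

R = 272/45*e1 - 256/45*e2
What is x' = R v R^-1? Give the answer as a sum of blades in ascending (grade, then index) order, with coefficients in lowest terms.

~R = 272/45*e1 - 256/45*e2, and R ~R = 2816/675, so R^-1 = ~R / (2816/675).
R v = 6112/225 + 6296/225*e1 e2
Answer: 2558/33*e1 - 25603/330*e2


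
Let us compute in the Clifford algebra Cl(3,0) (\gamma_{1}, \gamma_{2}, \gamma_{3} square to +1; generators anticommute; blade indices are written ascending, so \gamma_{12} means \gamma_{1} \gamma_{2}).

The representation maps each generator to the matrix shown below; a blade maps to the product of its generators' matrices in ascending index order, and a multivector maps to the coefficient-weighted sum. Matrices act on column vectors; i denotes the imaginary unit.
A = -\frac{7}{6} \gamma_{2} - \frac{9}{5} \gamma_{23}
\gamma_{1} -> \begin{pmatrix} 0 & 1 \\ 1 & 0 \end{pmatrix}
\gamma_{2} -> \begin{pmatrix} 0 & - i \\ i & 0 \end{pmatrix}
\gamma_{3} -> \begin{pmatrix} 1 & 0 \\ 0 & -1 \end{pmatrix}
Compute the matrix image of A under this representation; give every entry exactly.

Bivector images (products of the table entries): rho(\gamma_{23}) = rho(\gamma_{2})rho(\gamma_{3}) = \begin{pmatrix} 0 & i \\ i & 0 \end{pmatrix}.
M = (-\frac{7}{6})*rho(\gamma_{2}) + (-\frac{9}{5})*rho(\gamma_{23}), summed entrywise:
Answer: \begin{pmatrix} 0 & - \frac{19 i}{30} \\ - \frac{89 i}{30} & 0 \end{pmatrix}


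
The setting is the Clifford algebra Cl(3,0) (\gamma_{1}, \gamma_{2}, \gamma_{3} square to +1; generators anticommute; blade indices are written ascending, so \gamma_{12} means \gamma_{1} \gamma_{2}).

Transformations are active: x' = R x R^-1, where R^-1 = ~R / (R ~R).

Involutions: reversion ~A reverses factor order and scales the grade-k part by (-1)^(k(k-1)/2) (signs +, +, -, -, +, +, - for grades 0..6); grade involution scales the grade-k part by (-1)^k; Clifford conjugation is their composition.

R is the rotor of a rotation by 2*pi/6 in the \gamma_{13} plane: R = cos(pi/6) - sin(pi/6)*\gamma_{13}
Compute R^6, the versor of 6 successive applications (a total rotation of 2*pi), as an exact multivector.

Because a rotor carries half the rotation angle, composing 6 copies of this \gamma_{13}-plane rotor multiplies the phase: 6*(pi/6) = \pi, hence R^6 = cos(\pi) - sin(\pi)*\gamma_{13}.
cos(\pi) = -1 and sin(\pi) = 0, so R^6 = -1. The total rotation 2*pi is 1 full turn, so every vector returns to itself, yet the rotor is -1, on the OTHER sheet of the double cover (an odd number of 2*pi turns).
Answer: -1


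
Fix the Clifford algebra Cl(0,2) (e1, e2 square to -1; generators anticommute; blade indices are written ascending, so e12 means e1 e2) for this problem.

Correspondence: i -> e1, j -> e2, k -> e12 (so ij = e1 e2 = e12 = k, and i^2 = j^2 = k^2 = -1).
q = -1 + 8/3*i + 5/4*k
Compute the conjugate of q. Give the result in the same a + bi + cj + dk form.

In blades: q = -1 + 8/3*e1 + 5/4*e12.
Conjugation here is Clifford conjugation: the scalar is fixed and the grade-1 and grade-2 blades all flip sign, giving -1 - 8/3*e1 - 5/4*e12; translating back:
Answer: -1 - 8/3*i - 5/4*k


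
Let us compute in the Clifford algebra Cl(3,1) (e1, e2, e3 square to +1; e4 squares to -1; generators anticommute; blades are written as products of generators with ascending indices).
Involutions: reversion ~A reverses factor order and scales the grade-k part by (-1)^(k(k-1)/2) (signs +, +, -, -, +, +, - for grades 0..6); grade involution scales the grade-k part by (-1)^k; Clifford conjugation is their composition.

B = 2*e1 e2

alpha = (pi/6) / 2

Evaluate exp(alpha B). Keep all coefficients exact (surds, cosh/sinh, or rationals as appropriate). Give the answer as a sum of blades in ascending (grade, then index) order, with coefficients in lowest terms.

B^2 = (2)^2*(e1 e2)^2 = 4*(-1) = -4 (a basis 2-blade squares to minus the product of its generators' squares).
B^2 = -4 — since the square is negative, the closed form is circular: l = 2, alpha*l = pi/6, so exp(alpha B) = cos(pi/6) + (sin(pi/6)/2)*B = sqrt(3)/2 + (1/4)*B.
Answer: sqrt(3)/2 + 1/2*e1 e2


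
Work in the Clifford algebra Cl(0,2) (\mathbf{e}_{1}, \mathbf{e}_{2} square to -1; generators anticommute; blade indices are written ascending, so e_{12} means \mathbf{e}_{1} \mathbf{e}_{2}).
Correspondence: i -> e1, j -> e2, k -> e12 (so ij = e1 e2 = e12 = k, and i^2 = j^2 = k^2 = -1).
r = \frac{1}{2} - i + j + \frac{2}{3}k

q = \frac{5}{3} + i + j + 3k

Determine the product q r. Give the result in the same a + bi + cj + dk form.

In blades: q = \frac{5}{3} + e_{1} + e_{2} + 3 e_{12}, r = \frac{1}{2} - e_{1} + e_{2} + \frac{2}{3} e_{12}.
Distribute q over r term by term (generator squares from the signature, products reordered to ascending indices): (\frac{5}{3})*r = \frac{5}{6} - \frac{5}{3} e_{1} + \frac{5}{3} e_{2} + \frac{10}{9} e_{12}; (e_{1})*r = 1 + \frac{1}{2} e_{1} - \frac{2}{3} e_{2} + e_{12}; (e_{2})*r = -1 + \frac{2}{3} e_{1} + \frac{1}{2} e_{2} + e_{12}; (3 e_{12})*r = -2 - 3 e_{1} - 3 e_{2} + \frac{3}{2} e_{12}.
Sum: -\frac{7}{6} - \frac{7}{2} e_{1} - \frac{3}{2} e_{2} + \frac{83}{18} e_{12}; translating back through the correspondence:
Answer: -\frac{7}{6} - \frac{7}{2}i - \frac{3}{2}j + \frac{83}{18}k


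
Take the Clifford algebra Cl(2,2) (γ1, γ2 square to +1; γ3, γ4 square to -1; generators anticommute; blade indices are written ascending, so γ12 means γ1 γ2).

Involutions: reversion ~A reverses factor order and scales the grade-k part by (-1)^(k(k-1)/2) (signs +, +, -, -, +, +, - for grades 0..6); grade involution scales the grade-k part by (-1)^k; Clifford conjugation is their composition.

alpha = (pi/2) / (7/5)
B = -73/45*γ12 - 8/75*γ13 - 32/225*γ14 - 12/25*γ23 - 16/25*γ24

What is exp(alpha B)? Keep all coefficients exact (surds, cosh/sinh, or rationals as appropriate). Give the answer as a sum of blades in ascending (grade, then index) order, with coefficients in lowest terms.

B^2 term by term: the squares give (-73/45)^2*(γ12)^2 + (-8/75)^2*(γ13)^2 + (-32/225)^2*(γ14)^2 + (-12/25)^2*(γ23)^2 + (-16/25)^2*(γ24)^2 = 5329/2025*(-1) + 64/5625*(+1) + 1024/50625*(+1) + 144/625*(+1) + 256/625*(+1) = -49/25 (each basis 2-blade squares to minus the product of its generators' squares); cross terms between blades sharing an index anticommute and cancel; the commuting (index-disjoint) pairs give grade-4 terms 2*c*c'*(blade product), which cancel blade by blade — γ1234: -256/1875 + 256/1875 = 0 — confirming B is simple. So B^2 = -49/25.
B^2 = -49/25 — since the square is negative, the closed form is circular: l = 7/5, alpha*l = pi/2, so exp(alpha B) = cos(pi/2) + (sin(pi/2)/(7/5))*B = 0 + (5/7)*B.
Answer: -73/63*γ12 - 8/105*γ13 - 32/315*γ14 - 12/35*γ23 - 16/35*γ24


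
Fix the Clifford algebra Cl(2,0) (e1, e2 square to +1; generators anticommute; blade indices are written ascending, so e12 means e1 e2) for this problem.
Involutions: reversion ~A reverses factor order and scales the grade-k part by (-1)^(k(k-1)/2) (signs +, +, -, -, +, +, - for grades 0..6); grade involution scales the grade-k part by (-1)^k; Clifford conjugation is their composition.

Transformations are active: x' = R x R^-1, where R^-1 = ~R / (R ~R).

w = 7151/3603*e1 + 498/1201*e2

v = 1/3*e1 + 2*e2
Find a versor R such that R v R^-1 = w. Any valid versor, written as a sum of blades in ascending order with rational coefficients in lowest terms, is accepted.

Why this works: both vectors square to 37/9, so q(v) = q(w) and R = v + w = 2784/1201*e1 + 2900/1201*e2 carries v to w — its own direction survives, the complement (v - w)/2 flips.
Answer: 2784/1201*e1 + 2900/1201*e2


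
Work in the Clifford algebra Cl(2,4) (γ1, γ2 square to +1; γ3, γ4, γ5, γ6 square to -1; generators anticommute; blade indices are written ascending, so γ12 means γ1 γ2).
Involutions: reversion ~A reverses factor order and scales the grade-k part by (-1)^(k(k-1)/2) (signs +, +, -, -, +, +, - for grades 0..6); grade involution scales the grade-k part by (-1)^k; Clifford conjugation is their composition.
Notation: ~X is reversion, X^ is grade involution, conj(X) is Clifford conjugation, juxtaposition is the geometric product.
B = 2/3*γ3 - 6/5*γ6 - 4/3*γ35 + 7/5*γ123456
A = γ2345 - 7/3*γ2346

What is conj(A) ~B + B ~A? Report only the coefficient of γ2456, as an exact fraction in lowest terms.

first term: 49/15*γ15 + 7/5*γ16 + 4/3*γ24 - 14/5*γ234 - 2/3*γ245 + 14/9*γ246 - 28/9*γ2456 - 6/5*γ23456
second term: -49/15*γ15 - 7/5*γ16 - 4/3*γ24 + 14/5*γ234 + 2/3*γ245 - 14/9*γ246 - 28/9*γ2456 - 6/5*γ23456
Answer: -56/9


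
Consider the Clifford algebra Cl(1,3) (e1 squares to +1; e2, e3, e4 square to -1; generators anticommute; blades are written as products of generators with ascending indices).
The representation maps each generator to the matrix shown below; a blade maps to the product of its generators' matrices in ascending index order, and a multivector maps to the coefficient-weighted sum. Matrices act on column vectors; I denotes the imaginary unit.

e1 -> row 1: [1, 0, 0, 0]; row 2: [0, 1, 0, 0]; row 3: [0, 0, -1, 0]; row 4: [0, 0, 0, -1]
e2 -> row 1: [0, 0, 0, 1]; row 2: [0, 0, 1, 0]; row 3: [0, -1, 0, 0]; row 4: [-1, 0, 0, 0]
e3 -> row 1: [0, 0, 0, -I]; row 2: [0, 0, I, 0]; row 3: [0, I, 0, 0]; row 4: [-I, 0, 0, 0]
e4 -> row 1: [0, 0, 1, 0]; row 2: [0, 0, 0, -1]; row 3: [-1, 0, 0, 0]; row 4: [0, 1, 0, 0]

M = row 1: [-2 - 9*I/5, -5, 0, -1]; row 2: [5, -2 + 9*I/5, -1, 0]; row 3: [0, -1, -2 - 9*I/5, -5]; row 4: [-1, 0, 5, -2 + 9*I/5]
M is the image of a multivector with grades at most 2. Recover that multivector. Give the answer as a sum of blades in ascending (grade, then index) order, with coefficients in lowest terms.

Method: the blade images are trace-orthogonal — tr(rho(e_A) rho(e_B)^-1) = 4 if A = B and 0 otherwise — and rho(e_A)^-1 = (e_A)^2 * rho(e_A) with (e_A)^2 = +1 or -1, so the coefficient of e_A in the preimage is (e_A)^2 * tr(M rho(e_A))/4.
Nonzero projections over blades of grade <= 2: 1: (1)^2 = +1, tr(M 1) = -8, coefficient -2; e1 e2: (e1 e2)^2 = +1, tr(M rho(e1 e2)) = -4, coefficient -1; e2 e3: (e2 e3)^2 = -1, tr(M rho(e2 e3)) = -36/5, coefficient 9/5; e2 e4: (e2 e4)^2 = -1, tr(M rho(e2 e4)) = 20, coefficient -5. Every other blade of grade <= 2 projects to 0.
Answer: -2 - e1 e2 + 9/5*e2 e3 - 5*e2 e4


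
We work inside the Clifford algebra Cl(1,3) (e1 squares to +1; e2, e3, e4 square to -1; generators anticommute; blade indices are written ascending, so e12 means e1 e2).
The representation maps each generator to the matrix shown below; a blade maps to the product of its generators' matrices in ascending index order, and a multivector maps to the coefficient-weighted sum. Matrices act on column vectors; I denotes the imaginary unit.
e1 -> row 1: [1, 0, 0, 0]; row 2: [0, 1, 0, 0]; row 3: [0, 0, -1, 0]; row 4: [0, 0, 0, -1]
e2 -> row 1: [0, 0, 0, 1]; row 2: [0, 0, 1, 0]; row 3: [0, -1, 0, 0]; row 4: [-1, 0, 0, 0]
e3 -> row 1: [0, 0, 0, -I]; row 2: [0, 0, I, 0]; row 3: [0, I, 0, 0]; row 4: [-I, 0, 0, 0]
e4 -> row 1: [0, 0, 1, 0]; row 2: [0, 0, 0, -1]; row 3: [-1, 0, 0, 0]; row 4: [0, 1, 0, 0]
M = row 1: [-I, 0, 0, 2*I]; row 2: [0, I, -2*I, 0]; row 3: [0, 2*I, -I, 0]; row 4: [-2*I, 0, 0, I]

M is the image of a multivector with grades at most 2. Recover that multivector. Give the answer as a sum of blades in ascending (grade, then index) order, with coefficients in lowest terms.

Method: the blade images are trace-orthogonal — tr(rho(e_A) rho(e_B)^-1) = 4 if A = B and 0 otherwise — and rho(e_A)^-1 = (e_A)^2 * rho(e_A) with (e_A)^2 = +1 or -1, so the coefficient of e_A in the preimage is (e_A)^2 * tr(M rho(e_A))/4.
Nonzero projections over blades of grade <= 2: e13: (e13)^2 = +1, tr(M rho(e13)) = -8, coefficient -2; e23: (e23)^2 = -1, tr(M rho(e23)) = -4, coefficient 1. Every other blade of grade <= 2 projects to 0.
Answer: -2*e13 + e23


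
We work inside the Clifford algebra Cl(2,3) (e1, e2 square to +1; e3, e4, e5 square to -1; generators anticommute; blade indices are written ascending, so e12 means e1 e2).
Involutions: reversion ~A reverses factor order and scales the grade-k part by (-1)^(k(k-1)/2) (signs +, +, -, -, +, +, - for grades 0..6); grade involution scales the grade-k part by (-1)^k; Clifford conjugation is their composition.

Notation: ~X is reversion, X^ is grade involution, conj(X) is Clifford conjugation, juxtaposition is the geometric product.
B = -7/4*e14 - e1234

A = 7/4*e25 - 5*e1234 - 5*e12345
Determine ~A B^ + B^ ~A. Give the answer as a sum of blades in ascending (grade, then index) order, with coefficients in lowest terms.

first term: 5 + 5*e5 + 35/4*e23 + 35/4*e235 - 49/16*e1245 - 7/4*e1345
second term: 5 + 5*e5 + 35/4*e23 + 35/4*e235 - 49/16*e1245 + 7/4*e1345
Answer: 10 + 10*e5 + 35/2*e23 + 35/2*e235 - 49/8*e1245


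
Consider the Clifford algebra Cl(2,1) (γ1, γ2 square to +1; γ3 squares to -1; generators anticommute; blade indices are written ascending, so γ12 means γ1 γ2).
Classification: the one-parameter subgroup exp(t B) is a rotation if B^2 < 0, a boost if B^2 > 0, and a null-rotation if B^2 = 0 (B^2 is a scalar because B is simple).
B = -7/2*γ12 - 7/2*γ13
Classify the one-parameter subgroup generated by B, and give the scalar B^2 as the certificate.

B^2 term by term: the squares give (-7/2)^2*(γ12)^2 + (-7/2)^2*(γ13)^2 = 49/4*(-1) + 49/4*(+1) = 0 (each basis 2-blade squares to minus the product of its generators' squares); cross terms between blades sharing an index anticommute and cancel. So B^2 = 0.
Answer: null-rotation, certificate B^2 = 0. Because 0 is invariant under every versor sandwich, the classification follows from its sign alone.


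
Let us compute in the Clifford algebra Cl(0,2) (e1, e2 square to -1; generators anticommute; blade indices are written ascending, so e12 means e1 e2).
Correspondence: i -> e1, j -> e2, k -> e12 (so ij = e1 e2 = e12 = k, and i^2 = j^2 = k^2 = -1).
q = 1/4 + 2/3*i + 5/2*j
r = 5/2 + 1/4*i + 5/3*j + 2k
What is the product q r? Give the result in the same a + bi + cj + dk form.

In blades: q = 1/4 + 2/3*e1 + 5/2*e2, r = 5/2 + 1/4*e1 + 5/3*e2 + 2*e12.
Distribute q over r term by term (generator squares from the signature, products reordered to ascending indices): (1/4)*r = 5/8 + 1/16*e1 + 5/12*e2 + 1/2*e12; (2/3*e1)*r = -1/6 + 5/3*e1 - 4/3*e2 + 10/9*e12; (5/2*e2)*r = -25/6 + 5*e1 + 25/4*e2 - 5/8*e12.
Sum: -89/24 + 323/48*e1 + 16/3*e2 + 71/72*e12; translating back through the correspondence:
Answer: -89/24 + 323/48*i + 16/3*j + 71/72*k


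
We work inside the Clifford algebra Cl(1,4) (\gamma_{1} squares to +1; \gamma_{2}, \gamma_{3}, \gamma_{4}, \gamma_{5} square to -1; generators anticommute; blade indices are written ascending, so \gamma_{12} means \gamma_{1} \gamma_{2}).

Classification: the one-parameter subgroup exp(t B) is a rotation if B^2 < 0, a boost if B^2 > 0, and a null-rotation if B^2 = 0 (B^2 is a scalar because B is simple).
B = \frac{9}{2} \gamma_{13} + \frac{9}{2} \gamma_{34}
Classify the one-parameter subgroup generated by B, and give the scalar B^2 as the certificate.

B^2 term by term: the squares give (\frac{9}{2})^2*(\gamma_{13})^2 + (\frac{9}{2})^2*(\gamma_{34})^2 = \frac{81}{4}*(+1) + \frac{81}{4}*(-1) = 0 (each basis 2-blade squares to minus the product of its generators' squares); cross terms between blades sharing an index anticommute and cancel. So B^2 = 0.
Answer: null-rotation, certificate B^2 = 0. Certificate logic: 0 is a conjugation-invariant scalar, so its sign fixes rotation versus boost versus null-rotation outright.


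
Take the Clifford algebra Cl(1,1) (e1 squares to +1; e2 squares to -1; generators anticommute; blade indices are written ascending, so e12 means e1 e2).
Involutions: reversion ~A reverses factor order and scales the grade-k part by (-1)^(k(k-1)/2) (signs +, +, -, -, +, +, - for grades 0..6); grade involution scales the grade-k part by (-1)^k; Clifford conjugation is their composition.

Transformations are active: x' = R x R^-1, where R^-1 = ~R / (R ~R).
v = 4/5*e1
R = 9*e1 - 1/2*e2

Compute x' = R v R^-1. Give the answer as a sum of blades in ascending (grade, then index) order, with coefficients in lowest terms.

~R = 9*e1 - 1/2*e2, and R ~R = 323/4, so R^-1 = ~R / (323/4).
R v = 36/5 + 2/5*e12
Answer: 260/323*e1 - 144/1615*e2


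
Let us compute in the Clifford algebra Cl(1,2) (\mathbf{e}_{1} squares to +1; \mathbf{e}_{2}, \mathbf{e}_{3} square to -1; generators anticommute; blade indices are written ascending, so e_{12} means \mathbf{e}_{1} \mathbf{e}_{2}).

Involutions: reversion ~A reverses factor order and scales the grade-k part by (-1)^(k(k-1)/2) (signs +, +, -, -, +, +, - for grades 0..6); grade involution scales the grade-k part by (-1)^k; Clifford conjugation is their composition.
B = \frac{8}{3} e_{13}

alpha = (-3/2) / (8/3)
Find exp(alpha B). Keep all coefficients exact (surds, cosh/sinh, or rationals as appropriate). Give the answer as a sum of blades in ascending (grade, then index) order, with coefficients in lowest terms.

B^2 = (\frac{8}{3})^2*(e_{13})^2 = \frac{64}{9}*(+1) = \frac{64}{9} (a basis 2-blade squares to minus the product of its generators' squares).
B^2 = \frac{64}{9} — the positive square puts this in the hyperbolic regime; l = \frac{8}{3}, alpha*l = - \frac{3}{2}, so exp(alpha B) = cosh(- \frac{3}{2}) + (sinh(- \frac{3}{2})/(\frac{8}{3}))*B = \cosh{\left(\frac{3}{2} \right)} + (- \frac{3 \sinh{\left(\frac{3}{2} \right)}}{8})*B.
Answer: \cosh{\left(\frac{3}{2} \right)} - \sinh{\left(\frac{3}{2} \right)} e_{13}


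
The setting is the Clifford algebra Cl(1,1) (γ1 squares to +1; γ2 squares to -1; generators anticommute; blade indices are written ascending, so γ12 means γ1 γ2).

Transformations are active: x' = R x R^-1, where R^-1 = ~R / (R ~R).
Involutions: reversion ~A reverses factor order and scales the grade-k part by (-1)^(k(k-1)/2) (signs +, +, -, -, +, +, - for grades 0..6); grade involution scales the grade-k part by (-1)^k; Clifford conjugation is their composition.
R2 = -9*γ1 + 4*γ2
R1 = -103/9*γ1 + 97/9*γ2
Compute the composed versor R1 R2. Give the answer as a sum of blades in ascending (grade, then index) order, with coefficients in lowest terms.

Distribute over the terms of R1 (each basis-blade product reordered to ascending indices, repeated generators contracted through their squares):
(-103/9*γ1) R2 = 103 - 412/9*γ12
(97/9*γ2) R2 = -388/9 + 97*γ12
Summing the partial products and collecting blades:
Answer: 539/9 + 461/9*γ12


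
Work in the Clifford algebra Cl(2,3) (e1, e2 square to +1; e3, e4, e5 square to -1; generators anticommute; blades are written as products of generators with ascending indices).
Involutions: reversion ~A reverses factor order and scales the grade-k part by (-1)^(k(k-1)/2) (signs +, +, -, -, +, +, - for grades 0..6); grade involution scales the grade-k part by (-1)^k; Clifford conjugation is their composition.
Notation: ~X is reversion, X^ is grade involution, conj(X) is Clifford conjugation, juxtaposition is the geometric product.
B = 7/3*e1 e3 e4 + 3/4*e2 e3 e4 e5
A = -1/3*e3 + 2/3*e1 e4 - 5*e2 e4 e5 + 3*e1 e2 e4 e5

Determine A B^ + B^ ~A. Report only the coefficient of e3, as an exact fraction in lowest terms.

first term: 191/36*e3 - 9/4*e1 e3 + 7/9*e1 e4 + 7*e2 e3 e5 - 1/4*e2 e4 e5 - 73/6*e1 e2 e3 e5
second term: 79/36*e3 + 9/4*e1 e3 + 7/9*e1 e4 + 7*e2 e3 e5 + 1/4*e2 e4 e5 + 67/6*e1 e2 e3 e5
Answer: 15/2


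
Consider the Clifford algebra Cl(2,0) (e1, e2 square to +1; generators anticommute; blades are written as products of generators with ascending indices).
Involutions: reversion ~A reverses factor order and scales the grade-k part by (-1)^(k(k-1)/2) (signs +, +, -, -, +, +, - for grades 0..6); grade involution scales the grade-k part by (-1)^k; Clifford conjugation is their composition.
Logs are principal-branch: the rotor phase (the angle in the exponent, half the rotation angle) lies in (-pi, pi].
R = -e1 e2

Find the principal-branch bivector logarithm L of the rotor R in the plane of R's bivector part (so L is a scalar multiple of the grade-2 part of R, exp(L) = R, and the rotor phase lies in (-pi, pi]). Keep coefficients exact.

The scalar part of R is 0, so the principal-branch rotor phase is pinned; divide the bivector part by its sine to get the unit plane — L is the phase times that plane.
Concretely: cos(phase) = 0 gives phase = ±pi/2, and since phase/sin(phase) is even the sign is immaterial: L = (phase/sin(phase)) * <R>_2 = (pi/2) * <R>_2.
Answer: -pi/2*e1 e2


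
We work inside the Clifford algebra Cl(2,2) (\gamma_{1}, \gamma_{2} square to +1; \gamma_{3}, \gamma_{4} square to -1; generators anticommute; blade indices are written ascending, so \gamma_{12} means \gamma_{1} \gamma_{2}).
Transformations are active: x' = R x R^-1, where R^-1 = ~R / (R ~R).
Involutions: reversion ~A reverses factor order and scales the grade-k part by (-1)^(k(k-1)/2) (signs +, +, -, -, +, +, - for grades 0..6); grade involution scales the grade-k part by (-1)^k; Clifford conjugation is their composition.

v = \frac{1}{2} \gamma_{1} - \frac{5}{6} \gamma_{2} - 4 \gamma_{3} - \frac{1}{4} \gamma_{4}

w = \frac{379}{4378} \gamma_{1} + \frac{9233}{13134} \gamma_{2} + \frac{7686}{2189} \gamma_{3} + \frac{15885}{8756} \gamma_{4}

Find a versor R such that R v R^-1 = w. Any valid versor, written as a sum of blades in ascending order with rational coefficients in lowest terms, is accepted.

Sketch: the shared square -\frac{2177}{144} makes R = v + w = \frac{1284}{2189} \gamma_{1} - \frac{856}{6567} \gamma_{2} - \frac{1070}{2189} \gamma_{3} + \frac{3424}{2189} \gamma_{4} the natural versor; its sandwich fixes that direction, negates (v - w)/2, and sends v to w.
Answer: \frac{1284}{2189} \gamma_{1} - \frac{856}{6567} \gamma_{2} - \frac{1070}{2189} \gamma_{3} + \frac{3424}{2189} \gamma_{4}


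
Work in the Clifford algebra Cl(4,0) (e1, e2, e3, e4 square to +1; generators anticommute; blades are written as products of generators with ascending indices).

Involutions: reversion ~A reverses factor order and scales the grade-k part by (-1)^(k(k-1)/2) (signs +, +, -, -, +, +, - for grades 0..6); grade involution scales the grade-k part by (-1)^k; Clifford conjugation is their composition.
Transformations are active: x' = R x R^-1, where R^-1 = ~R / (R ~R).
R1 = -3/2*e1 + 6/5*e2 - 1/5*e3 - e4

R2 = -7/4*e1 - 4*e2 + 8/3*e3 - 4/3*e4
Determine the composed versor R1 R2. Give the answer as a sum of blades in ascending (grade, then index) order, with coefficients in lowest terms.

Distribute over the terms of R1 (each basis-blade product reordered to ascending indices, repeated generators contracted through their squares):
(-3/2*e1) R2 = 21/8 + 6*e1 e2 - 4*e1 e3 + 2*e1 e4
(6/5*e2) R2 = -24/5 + 21/10*e1 e2 + 16/5*e2 e3 - 8/5*e2 e4
(-1/5*e3) R2 = -8/15 - 7/20*e1 e3 - 4/5*e2 e3 + 4/15*e3 e4
(-e4) R2 = 4/3 - 7/4*e1 e4 - 4*e2 e4 + 8/3*e3 e4
Summing the partial products and collecting blades:
Answer: -11/8 + 81/10*e1 e2 - 87/20*e1 e3 + 1/4*e1 e4 + 12/5*e2 e3 - 28/5*e2 e4 + 44/15*e3 e4


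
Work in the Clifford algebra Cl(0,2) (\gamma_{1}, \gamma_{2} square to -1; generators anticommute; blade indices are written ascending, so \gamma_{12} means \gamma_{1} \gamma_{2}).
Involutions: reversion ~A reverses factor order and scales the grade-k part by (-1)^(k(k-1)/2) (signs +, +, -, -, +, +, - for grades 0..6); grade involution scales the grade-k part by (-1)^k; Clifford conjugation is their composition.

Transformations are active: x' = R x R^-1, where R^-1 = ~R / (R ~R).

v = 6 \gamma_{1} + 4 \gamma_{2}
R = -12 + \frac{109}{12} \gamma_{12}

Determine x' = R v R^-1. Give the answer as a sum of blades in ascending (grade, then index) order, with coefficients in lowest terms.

~R = -12 - \frac{109}{12} \gamma_{12}, and R ~R = \frac{32617}{144}, so R^-1 = ~R / (\frac{32617}{144}).
R v = -\frac{325}{3} \gamma_{1} + \frac{13}{2} \gamma_{2}
Answer: \frac{13746}{2509} \gamma_{1} - \frac{11764}{2509} \gamma_{2}


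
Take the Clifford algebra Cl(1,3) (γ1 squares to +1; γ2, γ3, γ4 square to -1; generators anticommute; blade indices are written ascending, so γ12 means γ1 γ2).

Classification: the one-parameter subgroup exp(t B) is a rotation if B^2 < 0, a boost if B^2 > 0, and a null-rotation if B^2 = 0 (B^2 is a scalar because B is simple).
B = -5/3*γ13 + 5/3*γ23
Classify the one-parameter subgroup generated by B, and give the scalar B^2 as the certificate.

B^2 term by term: the squares give (-5/3)^2*(γ13)^2 + (5/3)^2*(γ23)^2 = 25/9*(+1) + 25/9*(-1) = 0 (each basis 2-blade squares to minus the product of its generators' squares); cross terms between blades sharing an index anticommute and cancel. So B^2 = 0.
Answer: null-rotation, certificate B^2 = 0. The scalar 0 is the complete invariant here: its sign names the subgroup type.


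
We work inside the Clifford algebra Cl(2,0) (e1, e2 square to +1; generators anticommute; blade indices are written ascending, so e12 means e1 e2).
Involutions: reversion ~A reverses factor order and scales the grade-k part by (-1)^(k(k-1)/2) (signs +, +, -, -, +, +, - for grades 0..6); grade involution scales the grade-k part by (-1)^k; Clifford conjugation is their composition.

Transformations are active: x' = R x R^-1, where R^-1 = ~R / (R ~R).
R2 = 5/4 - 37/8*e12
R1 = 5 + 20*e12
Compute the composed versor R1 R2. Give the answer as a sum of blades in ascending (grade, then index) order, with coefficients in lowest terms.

Distribute over the terms of R1 (each basis-blade product reordered to ascending indices, repeated generators contracted through their squares):
(5) R2 = 25/4 - 185/8*e12
(20*e12) R2 = 185/2 + 25*e12
Summing the partial products and collecting blades:
Answer: 395/4 + 15/8*e12


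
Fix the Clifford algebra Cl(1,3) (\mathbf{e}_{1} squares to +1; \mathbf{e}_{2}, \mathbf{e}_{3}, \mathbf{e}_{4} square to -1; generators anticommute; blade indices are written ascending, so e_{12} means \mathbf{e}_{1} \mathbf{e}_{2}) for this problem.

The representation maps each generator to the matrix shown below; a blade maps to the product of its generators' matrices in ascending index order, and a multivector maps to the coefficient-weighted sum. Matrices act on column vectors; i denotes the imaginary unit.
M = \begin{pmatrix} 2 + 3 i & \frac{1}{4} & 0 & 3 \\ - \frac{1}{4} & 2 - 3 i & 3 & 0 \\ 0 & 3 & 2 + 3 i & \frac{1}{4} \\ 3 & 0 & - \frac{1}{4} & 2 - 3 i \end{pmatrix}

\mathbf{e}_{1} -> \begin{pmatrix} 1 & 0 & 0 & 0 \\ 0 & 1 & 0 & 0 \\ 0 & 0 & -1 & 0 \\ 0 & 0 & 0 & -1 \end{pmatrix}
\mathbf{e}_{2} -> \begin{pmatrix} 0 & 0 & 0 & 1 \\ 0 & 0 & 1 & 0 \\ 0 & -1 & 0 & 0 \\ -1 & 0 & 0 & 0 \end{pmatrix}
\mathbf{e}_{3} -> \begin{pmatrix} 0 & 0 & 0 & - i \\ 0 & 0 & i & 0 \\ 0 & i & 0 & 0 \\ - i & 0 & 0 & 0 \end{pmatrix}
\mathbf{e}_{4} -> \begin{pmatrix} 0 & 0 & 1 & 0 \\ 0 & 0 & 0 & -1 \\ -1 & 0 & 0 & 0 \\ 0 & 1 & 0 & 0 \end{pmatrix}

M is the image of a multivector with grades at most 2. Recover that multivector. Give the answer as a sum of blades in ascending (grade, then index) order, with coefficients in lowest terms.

Method: the blade images are trace-orthogonal — tr(rho(e_A) rho(e_B)^-1) = 4 if A = B and 0 otherwise — and rho(e_A)^-1 = (e_A)^2 * rho(e_A) with (e_A)^2 = +1 or -1, so the coefficient of e_A in the preimage is (e_A)^2 * tr(M rho(e_A))/4.
Nonzero projections over blades of grade <= 2: 1: (1)^2 = +1, tr(M 1) = 8, coefficient 2; e_{12}: (e_{12})^2 = +1, tr(M rho(e_{12})) = 12, coefficient 3; e_{23}: (e_{23})^2 = -1, tr(M rho(e_{23})) = 12, coefficient -3; e_{24}: (e_{24})^2 = -1, tr(M rho(e_{24})) = -1, coefficient \frac{1}{4}. Every other blade of grade <= 2 projects to 0.
Answer: 2 + 3 e_{12} - 3 e_{23} + \frac{1}{4} e_{24}
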